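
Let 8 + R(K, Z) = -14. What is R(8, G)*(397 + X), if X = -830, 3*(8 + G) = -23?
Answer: 9526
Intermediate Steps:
G = -47/3 (G = -8 + (⅓)*(-23) = -8 - 23/3 = -47/3 ≈ -15.667)
R(K, Z) = -22 (R(K, Z) = -8 - 14 = -22)
R(8, G)*(397 + X) = -22*(397 - 830) = -22*(-433) = 9526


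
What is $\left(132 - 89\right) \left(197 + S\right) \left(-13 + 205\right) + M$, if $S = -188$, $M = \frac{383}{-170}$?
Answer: $\frac{12631297}{170} \approx 74302.0$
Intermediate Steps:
$M = - \frac{383}{170}$ ($M = 383 \left(- \frac{1}{170}\right) = - \frac{383}{170} \approx -2.2529$)
$\left(132 - 89\right) \left(197 + S\right) \left(-13 + 205\right) + M = \left(132 - 89\right) \left(197 - 188\right) \left(-13 + 205\right) - \frac{383}{170} = 43 \cdot 9 \cdot 192 - \frac{383}{170} = 43 \cdot 1728 - \frac{383}{170} = 74304 - \frac{383}{170} = \frac{12631297}{170}$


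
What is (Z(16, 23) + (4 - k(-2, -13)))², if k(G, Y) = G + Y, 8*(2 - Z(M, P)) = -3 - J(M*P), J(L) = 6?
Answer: 31329/64 ≈ 489.52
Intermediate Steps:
Z(M, P) = 25/8 (Z(M, P) = 2 - (-3 - 1*6)/8 = 2 - (-3 - 6)/8 = 2 - ⅛*(-9) = 2 + 9/8 = 25/8)
(Z(16, 23) + (4 - k(-2, -13)))² = (25/8 + (4 - (-2 - 13)))² = (25/8 + (4 - 1*(-15)))² = (25/8 + (4 + 15))² = (25/8 + 19)² = (177/8)² = 31329/64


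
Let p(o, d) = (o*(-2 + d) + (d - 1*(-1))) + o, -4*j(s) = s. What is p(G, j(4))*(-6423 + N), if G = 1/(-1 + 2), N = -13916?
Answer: 40678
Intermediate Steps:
j(s) = -s/4
G = 1 (G = 1/1 = 1)
p(o, d) = 1 + d + o + o*(-2 + d) (p(o, d) = (o*(-2 + d) + (d + 1)) + o = (o*(-2 + d) + (1 + d)) + o = (1 + d + o*(-2 + d)) + o = 1 + d + o + o*(-2 + d))
p(G, j(4))*(-6423 + N) = (1 - ¼*4 - 1*1 - ¼*4*1)*(-6423 - 13916) = (1 - 1 - 1 - 1*1)*(-20339) = (1 - 1 - 1 - 1)*(-20339) = -2*(-20339) = 40678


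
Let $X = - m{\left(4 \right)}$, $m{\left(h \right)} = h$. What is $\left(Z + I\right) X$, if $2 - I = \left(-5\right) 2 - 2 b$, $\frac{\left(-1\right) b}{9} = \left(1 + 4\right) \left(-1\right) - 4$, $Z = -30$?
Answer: $-576$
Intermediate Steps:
$X = -4$ ($X = \left(-1\right) 4 = -4$)
$b = 81$ ($b = - 9 \left(\left(1 + 4\right) \left(-1\right) - 4\right) = - 9 \left(5 \left(-1\right) - 4\right) = - 9 \left(-5 - 4\right) = \left(-9\right) \left(-9\right) = 81$)
$I = 174$ ($I = 2 - \left(\left(-5\right) 2 - 162\right) = 2 - \left(-10 - 162\right) = 2 - -172 = 2 + 172 = 174$)
$\left(Z + I\right) X = \left(-30 + 174\right) \left(-4\right) = 144 \left(-4\right) = -576$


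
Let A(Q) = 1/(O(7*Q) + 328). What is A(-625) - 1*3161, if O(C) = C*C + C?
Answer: -60490723057/19136578 ≈ -3161.0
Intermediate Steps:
O(C) = C + C² (O(C) = C² + C = C + C²)
A(Q) = 1/(328 + 7*Q*(1 + 7*Q)) (A(Q) = 1/((7*Q)*(1 + 7*Q) + 328) = 1/(7*Q*(1 + 7*Q) + 328) = 1/(328 + 7*Q*(1 + 7*Q)))
A(-625) - 1*3161 = 1/(328 + 7*(-625)*(1 + 7*(-625))) - 1*3161 = 1/(328 + 7*(-625)*(1 - 4375)) - 3161 = 1/(328 + 7*(-625)*(-4374)) - 3161 = 1/(328 + 19136250) - 3161 = 1/19136578 - 3161 = -60490723057/19136578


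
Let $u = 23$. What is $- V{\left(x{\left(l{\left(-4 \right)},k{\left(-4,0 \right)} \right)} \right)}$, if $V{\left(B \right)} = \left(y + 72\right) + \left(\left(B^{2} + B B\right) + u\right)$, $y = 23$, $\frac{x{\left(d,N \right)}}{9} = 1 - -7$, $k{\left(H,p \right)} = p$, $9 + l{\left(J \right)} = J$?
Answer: $-10486$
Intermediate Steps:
$l{\left(J \right)} = -9 + J$
$x{\left(d,N \right)} = 72$ ($x{\left(d,N \right)} = 9 \left(1 - -7\right) = 9 \left(1 + 7\right) = 9 \cdot 8 = 72$)
$V{\left(B \right)} = 118 + 2 B^{2}$ ($V{\left(B \right)} = \left(23 + 72\right) + \left(\left(B^{2} + B B\right) + 23\right) = 95 + \left(\left(B^{2} + B^{2}\right) + 23\right) = 95 + \left(2 B^{2} + 23\right) = 95 + \left(23 + 2 B^{2}\right) = 118 + 2 B^{2}$)
$- V{\left(x{\left(l{\left(-4 \right)},k{\left(-4,0 \right)} \right)} \right)} = - (118 + 2 \cdot 72^{2}) = - (118 + 2 \cdot 5184) = - (118 + 10368) = \left(-1\right) 10486 = -10486$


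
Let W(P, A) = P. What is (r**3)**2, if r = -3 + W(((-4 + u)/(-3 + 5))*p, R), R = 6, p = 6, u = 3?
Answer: 46656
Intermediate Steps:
r = -6 (r = -3 + ((-4 + 3)/(-3 + 5))*6 = -3 - 1/2*6 = -3 - 3 = -6)
(r**3)**2 = ((-6)**3)**2 = (-216)**2 = 46656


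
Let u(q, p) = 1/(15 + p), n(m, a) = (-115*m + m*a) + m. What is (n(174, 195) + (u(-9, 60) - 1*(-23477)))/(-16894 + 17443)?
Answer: 2817826/41175 ≈ 68.435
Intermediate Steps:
n(m, a) = -114*m + a*m (n(m, a) = (-115*m + a*m) + m = -114*m + a*m)
(n(174, 195) + (u(-9, 60) - 1*(-23477)))/(-16894 + 17443) = (174*(-114 + 195) + (1/(15 + 60) - 1*(-23477)))/(-16894 + 17443) = (174*81 + (1/75 + 23477))/549 = (14094 + (1/75 + 23477))*(1/549) = (14094 + 1760776/75)*(1/549) = (2817826/75)*(1/549) = 2817826/41175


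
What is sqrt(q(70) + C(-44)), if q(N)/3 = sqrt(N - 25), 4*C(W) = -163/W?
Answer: sqrt(1793 + 17424*sqrt(5))/44 ≈ 4.5881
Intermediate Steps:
C(W) = -163/(4*W) (C(W) = (-163/W)/4 = -163/(4*W))
q(N) = 3*sqrt(-25 + N) (q(N) = 3*sqrt(N - 25) = 3*sqrt(-25 + N))
sqrt(q(70) + C(-44)) = sqrt(3*sqrt(-25 + 70) - 163/4/(-44)) = sqrt(3*sqrt(45) - 163/4*(-1/44)) = sqrt(3*(3*sqrt(5)) + 163/176) = sqrt(9*sqrt(5) + 163/176) = sqrt(163/176 + 9*sqrt(5))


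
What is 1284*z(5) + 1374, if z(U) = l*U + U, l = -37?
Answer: -229746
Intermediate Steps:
z(U) = -36*U (z(U) = -37*U + U = -36*U)
1284*z(5) + 1374 = 1284*(-36*5) + 1374 = 1284*(-180) + 1374 = -231120 + 1374 = -229746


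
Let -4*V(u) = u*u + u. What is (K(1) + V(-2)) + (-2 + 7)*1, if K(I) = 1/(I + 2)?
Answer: 29/6 ≈ 4.8333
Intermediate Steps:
V(u) = -u/4 - u**2/4 (V(u) = -(u*u + u)/4 = -(u**2 + u)/4 = -(u + u**2)/4 = -u/4 - u**2/4)
K(I) = 1/(2 + I)
(K(1) + V(-2)) + (-2 + 7)*1 = (1/(2 + 1) - 1/4*(-2)*(1 - 2)) + (-2 + 7)*1 = (1/3 - 1/4*(-2)*(-1)) + 5*1 = (1/3 - 1/2) + 5 = -1/6 + 5 = 29/6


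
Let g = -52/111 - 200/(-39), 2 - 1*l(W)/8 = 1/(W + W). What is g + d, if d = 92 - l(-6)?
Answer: 115430/1443 ≈ 79.993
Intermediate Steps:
l(W) = 16 - 4/W (l(W) = 16 - 8/(W + W) = 16 - 8*1/(2*W) = 16 - 4/W)
d = 226/3 (d = 92 - (16 - 4/(-6)) = 92 - (16 - 4*(-1/6)) = 92 - (16 + 2/3) = 92 - 1*50/3 = 92 - 50/3 = 226/3 ≈ 75.333)
g = 6724/1443 (g = -52*1/111 - 200*(-1/39) = -52/111 + 200/39 = 6724/1443 ≈ 4.6597)
g + d = 6724/1443 + 226/3 = 115430/1443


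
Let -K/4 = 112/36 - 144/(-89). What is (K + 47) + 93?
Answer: 96988/801 ≈ 121.08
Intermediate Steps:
K = -15152/801 (K = -4*(112/36 - 144/(-89)) = -4*(112*(1/36) - 144*(-1/89)) = -4*(28/9 + 144/89) = -4*3788/801 = -15152/801 ≈ -18.916)
(K + 47) + 93 = (-15152/801 + 47) + 93 = 22495/801 + 93 = 96988/801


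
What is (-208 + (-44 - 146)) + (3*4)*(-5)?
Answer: -458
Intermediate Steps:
(-208 + (-44 - 146)) + (3*4)*(-5) = (-208 - 190) + 12*(-5) = -398 - 60 = -458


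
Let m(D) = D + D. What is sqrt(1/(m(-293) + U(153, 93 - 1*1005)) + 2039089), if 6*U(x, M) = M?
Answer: sqrt(123397509842)/246 ≈ 1428.0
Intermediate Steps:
U(x, M) = M/6
m(D) = 2*D
sqrt(1/(m(-293) + U(153, 93 - 1*1005)) + 2039089) = sqrt(1/(2*(-293) + (93 - 1*1005)/6) + 2039089) = sqrt(1/(-586 + (93 - 1005)/6) + 2039089) = sqrt(1/(-586 + (1/6)*(-912)) + 2039089) = sqrt(1/(-586 - 152) + 2039089) = sqrt(1/(-738) + 2039089) = sqrt(-1/738 + 2039089) = sqrt(1504847681/738) = sqrt(123397509842)/246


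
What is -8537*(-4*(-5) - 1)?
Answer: -162203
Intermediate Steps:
-8537*(-4*(-5) - 1) = -8537*(20 - 1) = -8537*19 = -162203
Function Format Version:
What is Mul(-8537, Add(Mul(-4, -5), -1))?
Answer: -162203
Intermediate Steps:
Mul(-8537, Add(Mul(-4, -5), -1)) = Mul(-8537, Add(20, -1)) = Mul(-8537, 19) = -162203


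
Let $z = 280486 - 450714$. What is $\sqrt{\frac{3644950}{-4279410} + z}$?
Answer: $\frac{i \sqrt{3463845036889607}}{142647} \approx 412.59 i$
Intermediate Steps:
$z = -170228$
$\sqrt{\frac{3644950}{-4279410} + z} = \sqrt{\frac{3644950}{-4279410} - 170228} = \sqrt{3644950 \left(- \frac{1}{4279410}\right) - 170228} = \sqrt{- \frac{364495}{427941} - 170228} = \sqrt{- \frac{72847905043}{427941}} = \frac{i \sqrt{3463845036889607}}{142647}$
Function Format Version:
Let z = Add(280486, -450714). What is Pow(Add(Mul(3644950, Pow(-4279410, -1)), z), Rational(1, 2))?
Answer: Mul(Rational(1, 142647), I, Pow(3463845036889607, Rational(1, 2))) ≈ Mul(412.59, I)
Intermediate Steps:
z = -170228
Pow(Add(Mul(3644950, Pow(-4279410, -1)), z), Rational(1, 2)) = Pow(Add(Mul(3644950, Pow(-4279410, -1)), -170228), Rational(1, 2)) = Pow(Add(Mul(3644950, Rational(-1, 4279410)), -170228), Rational(1, 2)) = Pow(Add(Rational(-364495, 427941), -170228), Rational(1, 2)) = Pow(Rational(-72847905043, 427941), Rational(1, 2)) = Mul(Rational(1, 142647), I, Pow(3463845036889607, Rational(1, 2)))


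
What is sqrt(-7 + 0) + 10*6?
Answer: 60 + I*sqrt(7) ≈ 60.0 + 2.6458*I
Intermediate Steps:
sqrt(-7 + 0) + 10*6 = sqrt(-7) + 60 = I*sqrt(7) + 60 = 60 + I*sqrt(7)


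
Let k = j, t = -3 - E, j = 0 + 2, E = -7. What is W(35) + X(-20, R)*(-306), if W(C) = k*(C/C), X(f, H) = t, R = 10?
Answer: -1222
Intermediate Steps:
j = 2
t = 4 (t = -3 - 1*(-7) = -3 + 7 = 4)
X(f, H) = 4
k = 2
W(C) = 2 (W(C) = 2*(C/C) = 2*1 = 2)
W(35) + X(-20, R)*(-306) = 2 + 4*(-306) = 2 - 1224 = -1222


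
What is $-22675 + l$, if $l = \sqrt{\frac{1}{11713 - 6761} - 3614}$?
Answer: $-22675 + \frac{3 i \sqrt{2461766714}}{2476} \approx -22675.0 + 60.117 i$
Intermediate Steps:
$l = \frac{3 i \sqrt{2461766714}}{2476}$ ($l = \sqrt{\frac{1}{4952} - 3614} = \sqrt{- \frac{17896527}{4952}} = \frac{3 i \sqrt{2461766714}}{2476} \approx 60.117 i$)
$-22675 + l = -22675 + \frac{3 i \sqrt{2461766714}}{2476}$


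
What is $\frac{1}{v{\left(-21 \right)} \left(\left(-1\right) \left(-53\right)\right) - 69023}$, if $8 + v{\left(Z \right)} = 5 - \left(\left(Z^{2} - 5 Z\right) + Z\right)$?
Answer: $- \frac{1}{97007} \approx -1.0309 \cdot 10^{-5}$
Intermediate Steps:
$v{\left(Z \right)} = -3 - Z^{2} + 4 Z$ ($v{\left(Z \right)} = -8 - \left(-5 + Z^{2} - 4 Z\right) = -8 + \left(5 - Z^{2} + 4 Z\right) = -3 - Z^{2} + 4 Z$)
$\frac{1}{v{\left(-21 \right)} \left(\left(-1\right) \left(-53\right)\right) - 69023} = \frac{1}{\left(-3 - \left(-21\right)^{2} + 4 \left(-21\right)\right) \left(\left(-1\right) \left(-53\right)\right) - 69023} = \frac{1}{\left(-3 - 441 - 84\right) 53 - 69023} = \frac{1}{\left(-528\right) 53 - 69023} = \frac{1}{-27984 - 69023} = \frac{1}{-97007} = - \frac{1}{97007}$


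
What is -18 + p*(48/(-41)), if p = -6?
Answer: -450/41 ≈ -10.976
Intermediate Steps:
-18 + p*(48/(-41)) = -18 - 288/(-41) = -18 - 288*(-1)/41 = -18 - 6*(-48/41) = -18 + 288/41 = -450/41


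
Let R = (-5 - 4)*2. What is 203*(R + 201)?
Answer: 37149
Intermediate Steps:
R = -18 (R = -9*2 = -18)
203*(R + 201) = 203*(-18 + 201) = 203*183 = 37149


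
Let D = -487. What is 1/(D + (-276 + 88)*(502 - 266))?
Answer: -1/44855 ≈ -2.2294e-5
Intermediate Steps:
1/(D + (-276 + 88)*(502 - 266)) = 1/(-487 + (-276 + 88)*(502 - 266)) = 1/(-487 - 188*236) = 1/(-487 - 44368) = 1/(-44855) = -1/44855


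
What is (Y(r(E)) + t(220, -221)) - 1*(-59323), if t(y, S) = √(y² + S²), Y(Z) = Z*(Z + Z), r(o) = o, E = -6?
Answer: 59395 + √97241 ≈ 59707.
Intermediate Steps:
Y(Z) = 2*Z² (Y(Z) = Z*(2*Z) = 2*Z²)
t(y, S) = √(S² + y²)
(Y(r(E)) + t(220, -221)) - 1*(-59323) = (2*(-6)² + √((-221)² + 220²)) - 1*(-59323) = (2*36 + √(48841 + 48400)) + 59323 = (72 + √97241) + 59323 = 59395 + √97241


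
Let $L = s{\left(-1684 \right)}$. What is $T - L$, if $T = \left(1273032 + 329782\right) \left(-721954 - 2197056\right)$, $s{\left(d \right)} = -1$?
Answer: $-4678630094139$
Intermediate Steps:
$L = -1$
$T = -4678630094140$ ($T = 1602814 \left(-2919010\right) = -4678630094140$)
$T - L = -4678630094140 - -1 = -4678630094140 + 1 = -4678630094139$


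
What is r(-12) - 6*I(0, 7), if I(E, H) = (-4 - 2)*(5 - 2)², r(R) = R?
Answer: 312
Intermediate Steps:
I(E, H) = -54 (I(E, H) = -6*3² = -6*9 = -54)
r(-12) - 6*I(0, 7) = -12 - 6*(-54) = -12 + 324 = 312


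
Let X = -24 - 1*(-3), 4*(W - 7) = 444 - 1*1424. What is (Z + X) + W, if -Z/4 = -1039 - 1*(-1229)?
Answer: -1019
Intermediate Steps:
Z = -760 (Z = -4*(-1039 - 1*(-1229)) = -4*(-1039 + 1229) = -4*190 = -760)
W = -238 (W = 7 + (444 - 1*1424)/4 = 7 + (444 - 1424)/4 = 7 + (¼)*(-980) = 7 - 245 = -238)
X = -21 (X = -24 + 3 = -21)
(Z + X) + W = (-760 - 21) - 238 = -781 - 238 = -1019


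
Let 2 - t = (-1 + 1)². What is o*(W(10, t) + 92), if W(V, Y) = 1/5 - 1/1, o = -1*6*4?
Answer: -10944/5 ≈ -2188.8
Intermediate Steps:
o = -24 (o = -6*4 = -24)
t = 2 (t = 2 - (-1 + 1)² = 2 - 1*0² = 2 - 1*0 = 2 + 0 = 2)
W(V, Y) = -⅘ (W(V, Y) = 1*(⅕) - 1*1 = ⅕ - 1 = -⅘)
o*(W(10, t) + 92) = -24*(-⅘ + 92) = -24*456/5 = -10944/5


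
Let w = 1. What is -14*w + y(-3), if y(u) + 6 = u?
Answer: -23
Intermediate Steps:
y(u) = -6 + u
-14*w + y(-3) = -14*1 + (-6 - 3) = -14 - 9 = -23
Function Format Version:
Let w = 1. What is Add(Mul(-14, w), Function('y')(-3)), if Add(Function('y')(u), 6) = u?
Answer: -23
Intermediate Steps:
Function('y')(u) = Add(-6, u)
Add(Mul(-14, w), Function('y')(-3)) = Add(Mul(-14, 1), Add(-6, -3)) = Add(-14, -9) = -23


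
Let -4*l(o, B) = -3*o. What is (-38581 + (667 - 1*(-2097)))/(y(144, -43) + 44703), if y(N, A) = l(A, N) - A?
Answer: -143268/178855 ≈ -0.80103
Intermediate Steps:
l(o, B) = 3*o/4 (l(o, B) = -(-3)*o/4 = 3*o/4)
y(N, A) = -A/4 (y(N, A) = 3*A/4 - A = -A/4)
(-38581 + (667 - 1*(-2097)))/(y(144, -43) + 44703) = (-38581 + (667 - 1*(-2097)))/(-¼*(-43) + 44703) = (-38581 + (667 + 2097))/(43/4 + 44703) = (-38581 + 2764)/(178855/4) = -35817*4/178855 = -143268/178855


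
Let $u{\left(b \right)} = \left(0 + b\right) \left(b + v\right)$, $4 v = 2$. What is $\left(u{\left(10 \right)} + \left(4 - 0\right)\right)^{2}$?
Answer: $11881$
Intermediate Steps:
$v = \frac{1}{2}$ ($v = \frac{1}{4} \cdot 2 = \frac{1}{2} \approx 0.5$)
$u{\left(b \right)} = b \left(\frac{1}{2} + b\right)$ ($u{\left(b \right)} = \left(0 + b\right) \left(b + \frac{1}{2}\right) = b \left(\frac{1}{2} + b\right)$)
$\left(u{\left(10 \right)} + \left(4 - 0\right)\right)^{2} = \left(10 \left(\frac{1}{2} + 10\right) + \left(4 - 0\right)\right)^{2} = \left(10 \cdot \frac{21}{2} + \left(4 + 0\right)\right)^{2} = \left(105 + 4\right)^{2} = 109^{2} = 11881$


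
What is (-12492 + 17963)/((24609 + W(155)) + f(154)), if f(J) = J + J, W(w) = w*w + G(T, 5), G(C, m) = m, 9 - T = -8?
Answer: 5471/48947 ≈ 0.11177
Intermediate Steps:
T = 17 (T = 9 - 1*(-8) = 9 + 8 = 17)
W(w) = 5 + w**2 (W(w) = w*w + 5 = w**2 + 5 = 5 + w**2)
f(J) = 2*J
(-12492 + 17963)/((24609 + W(155)) + f(154)) = (-12492 + 17963)/((24609 + (5 + 155**2)) + 2*154) = 5471/((24609 + (5 + 24025)) + 308) = 5471/((24609 + 24030) + 308) = 5471/(48639 + 308) = 5471/48947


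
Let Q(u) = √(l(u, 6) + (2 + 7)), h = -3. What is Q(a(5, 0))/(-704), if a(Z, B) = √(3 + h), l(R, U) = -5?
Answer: -1/352 ≈ -0.0028409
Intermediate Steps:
a(Z, B) = 0 (a(Z, B) = √(3 - 3) = √0 = 0)
Q(u) = 2 (Q(u) = √(-5 + (2 + 7)) = √(-5 + 9) = √4 = 2)
Q(a(5, 0))/(-704) = 2/(-704) = 2*(-1/704) = -1/352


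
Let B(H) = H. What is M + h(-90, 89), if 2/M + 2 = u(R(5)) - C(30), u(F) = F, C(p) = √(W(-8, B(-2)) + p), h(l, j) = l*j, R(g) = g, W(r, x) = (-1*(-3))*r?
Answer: -8008 + 2*√6/3 ≈ -8006.4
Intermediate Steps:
W(r, x) = 3*r
h(l, j) = j*l
C(p) = √(-24 + p) (C(p) = √(3*(-8) + p) = √(-24 + p))
M = 2/(3 - √6) (M = 2/(-2 + (5 - √(-24 + 30))) = 2/(-2 + (5 - √6)) = 2/(3 - √6) ≈ 3.6330)
M + h(-90, 89) = (2 + 2*√6/3) + 89*(-90) = (2 + 2*√6/3) - 8010 = -8008 + 2*√6/3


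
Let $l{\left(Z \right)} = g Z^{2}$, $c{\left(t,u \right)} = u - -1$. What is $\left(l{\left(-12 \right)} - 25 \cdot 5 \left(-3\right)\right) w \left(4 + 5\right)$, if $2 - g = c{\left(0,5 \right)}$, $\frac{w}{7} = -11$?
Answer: $139293$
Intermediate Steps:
$w = -77$ ($w = 7 \left(-11\right) = -77$)
$c{\left(t,u \right)} = 1 + u$ ($c{\left(t,u \right)} = u + 1 = 1 + u$)
$g = -4$ ($g = 2 - \left(1 + 5\right) = 2 - 6 = -4$)
$l{\left(Z \right)} = - 4 Z^{2}$
$\left(l{\left(-12 \right)} - 25 \cdot 5 \left(-3\right)\right) w \left(4 + 5\right) = \left(- 4 \left(-12\right)^{2} - 25 \cdot 5 \left(-3\right)\right) \left(- 77 \left(4 + 5\right)\right) = \left(\left(-4\right) 144 - -375\right) \left(\left(-77\right) 9\right) = \left(-576 + 375\right) \left(-693\right) = \left(-201\right) \left(-693\right) = 139293$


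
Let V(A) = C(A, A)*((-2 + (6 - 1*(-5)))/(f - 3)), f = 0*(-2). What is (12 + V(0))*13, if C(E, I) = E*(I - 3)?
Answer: 156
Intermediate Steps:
C(E, I) = E*(-3 + I)
f = 0
V(A) = -3*A*(-3 + A) (V(A) = (A*(-3 + A))*((-2 + (6 - 1*(-5)))/(0 - 3)) = (A*(-3 + A))*((-2 + (6 + 5))/(-3)) = (A*(-3 + A))*((-2 + 11)*(-⅓)) = (A*(-3 + A))*(9*(-⅓)) = (A*(-3 + A))*(-3) = -3*A*(-3 + A))
(12 + V(0))*13 = (12 + 3*0*(3 - 1*0))*13 = (12 + 3*0*(3 + 0))*13 = (12 + 3*0*3)*13 = (12 + 0)*13 = 12*13 = 156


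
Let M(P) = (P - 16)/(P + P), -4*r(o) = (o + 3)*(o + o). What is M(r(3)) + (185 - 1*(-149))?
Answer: 6037/18 ≈ 335.39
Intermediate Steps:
r(o) = -o*(3 + o)/2 (r(o) = -(o + 3)*(o + o)/4 = -(3 + o)*2*o/4 = -o*(3 + o)/2)
M(P) = (-16 + P)/(2*P) (M(P) = (-16 + P)/((2*P)) = (-16 + P)*(1/(2*P)) = (-16 + P)/(2*P))
M(r(3)) + (185 - 1*(-149)) = (-16 - ½*3*(3 + 3))/(2*((-½*3*(3 + 3)))) + (185 - 1*(-149)) = (-16 - ½*3*6)/(2*((-½*3*6))) + (185 + 149) = (½)*(-16 - 9)/(-9) + 334 = (½)*(-⅑)*(-25) + 334 = 25/18 + 334 = 6037/18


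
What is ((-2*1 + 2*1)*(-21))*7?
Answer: 0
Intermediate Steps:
((-2*1 + 2*1)*(-21))*7 = ((-2 + 2)*(-21))*7 = (0*(-21))*7 = 0*7 = 0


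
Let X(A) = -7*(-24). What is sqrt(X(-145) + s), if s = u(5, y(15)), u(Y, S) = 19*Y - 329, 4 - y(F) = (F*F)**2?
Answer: I*sqrt(66) ≈ 8.124*I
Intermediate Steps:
X(A) = 168
y(F) = 4 - F**4 (y(F) = 4 - (F*F)**2 = 4 - (F**2)**2 = 4 - F**4)
u(Y, S) = -329 + 19*Y
s = -234 (s = -329 + 19*5 = -329 + 95 = -234)
sqrt(X(-145) + s) = sqrt(168 - 234) = sqrt(-66) = I*sqrt(66)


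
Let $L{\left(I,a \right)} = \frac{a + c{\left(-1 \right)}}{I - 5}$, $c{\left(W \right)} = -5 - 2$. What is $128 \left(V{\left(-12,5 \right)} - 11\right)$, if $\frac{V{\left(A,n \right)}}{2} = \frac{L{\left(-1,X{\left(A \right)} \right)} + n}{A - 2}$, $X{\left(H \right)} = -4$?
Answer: $- \frac{32192}{21} \approx -1533.0$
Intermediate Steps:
$c{\left(W \right)} = -7$ ($c{\left(W \right)} = -5 - 2 = -7$)
$L{\left(I,a \right)} = \frac{-7 + a}{-5 + I}$ ($L{\left(I,a \right)} = \frac{a - 7}{I - 5} = \frac{-7 + a}{-5 + I}$)
$V{\left(A,n \right)} = \frac{2 \left(\frac{11}{6} + n\right)}{-2 + A}$ ($V{\left(A,n \right)} = 2 \frac{\frac{-7 - 4}{-5 - 1} + n}{A - 2} = 2 \frac{\frac{1}{-6} \left(-11\right) + n}{-2 + A} = 2 \frac{\left(- \frac{1}{6}\right) \left(-11\right) + n}{-2 + A} = 2 \frac{\frac{11}{6} + n}{-2 + A} = \frac{2 \left(\frac{11}{6} + n\right)}{-2 + A}$)
$128 \left(V{\left(-12,5 \right)} - 11\right) = 128 \left(\frac{11 + 6 \cdot 5}{3 \left(-2 - 12\right)} - 11\right) = 128 \left(\frac{11 + 30}{3 \left(-14\right)} - 11\right) = 128 \left(\frac{1}{3} \left(- \frac{1}{14}\right) 41 - 11\right) = 128 \left(- \frac{41}{42} - 11\right) = 128 \left(- \frac{503}{42}\right) = - \frac{32192}{21}$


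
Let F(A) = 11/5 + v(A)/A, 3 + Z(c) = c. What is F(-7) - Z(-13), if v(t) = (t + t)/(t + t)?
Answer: 632/35 ≈ 18.057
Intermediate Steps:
Z(c) = -3 + c
v(t) = 1 (v(t) = (2*t)/((2*t)) = (2*t)*(1/(2*t)) = 1)
F(A) = 11/5 + 1/A
F(-7) - Z(-13) = (11/5 + 1/(-7)) - (-3 - 13) = (11/5 - ⅐) - 1*(-16) = 72/35 + 16 = 632/35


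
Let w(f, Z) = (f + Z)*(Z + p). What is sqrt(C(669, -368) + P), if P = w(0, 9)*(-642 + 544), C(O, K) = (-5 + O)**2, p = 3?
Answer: 38*sqrt(298) ≈ 655.98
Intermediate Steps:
w(f, Z) = (3 + Z)*(Z + f) (w(f, Z) = (f + Z)*(Z + 3) = (Z + f)*(3 + Z) = (3 + Z)*(Z + f))
P = -10584 (P = (9**2 + 3*9 + 3*0 + 9*0)*(-642 + 544) = (81 + 27 + 0 + 0)*(-98) = 108*(-98) = -10584)
sqrt(C(669, -368) + P) = sqrt((-5 + 669)**2 - 10584) = sqrt(664**2 - 10584) = sqrt(440896 - 10584) = sqrt(430312) = 38*sqrt(298)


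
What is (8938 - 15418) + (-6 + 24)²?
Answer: -6156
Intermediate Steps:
(8938 - 15418) + (-6 + 24)² = -6480 + 18² = -6480 + 324 = -6156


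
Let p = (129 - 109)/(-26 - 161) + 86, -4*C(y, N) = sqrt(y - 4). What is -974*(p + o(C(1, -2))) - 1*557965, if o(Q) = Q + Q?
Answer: -119983843/187 + 487*I*sqrt(3) ≈ -6.4163e+5 + 843.51*I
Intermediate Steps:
C(y, N) = -sqrt(-4 + y)/4 (C(y, N) = -sqrt(y - 4)/4 = -sqrt(-4 + y)/4)
o(Q) = 2*Q
p = 16062/187 (p = 20/(-187) + 86 = 20*(-1/187) + 86 = -20/187 + 86 = 16062/187 ≈ 85.893)
-974*(p + o(C(1, -2))) - 1*557965 = -974*(16062/187 + 2*(-sqrt(-4 + 1)/4)) - 1*557965 = -974*(16062/187 + 2*(-I*sqrt(3)/4)) - 557965 = -974*(16062/187 - I*sqrt(3)/2) - 557965 = (-15644388/187 + 487*I*sqrt(3)) - 557965 = -119983843/187 + 487*I*sqrt(3)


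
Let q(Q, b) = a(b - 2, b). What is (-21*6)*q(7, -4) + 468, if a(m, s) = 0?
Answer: 468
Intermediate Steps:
q(Q, b) = 0
(-21*6)*q(7, -4) + 468 = -21*6*0 + 468 = -126*0 + 468 = 0 + 468 = 468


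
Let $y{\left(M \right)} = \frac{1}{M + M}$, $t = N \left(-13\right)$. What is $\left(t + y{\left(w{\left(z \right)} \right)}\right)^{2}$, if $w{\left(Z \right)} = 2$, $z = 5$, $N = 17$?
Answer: $\frac{779689}{16} \approx 48731.0$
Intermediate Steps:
$t = -221$ ($t = 17 \left(-13\right) = -221$)
$y{\left(M \right)} = \frac{1}{2 M}$
$\left(t + y{\left(w{\left(z \right)} \right)}\right)^{2} = \left(-221 + \frac{1}{2 \cdot 2}\right)^{2} = \left(-221 + \frac{1}{2} \cdot \frac{1}{2}\right)^{2} = \left(-221 + \frac{1}{4}\right)^{2} = \left(- \frac{883}{4}\right)^{2} = \frac{779689}{16}$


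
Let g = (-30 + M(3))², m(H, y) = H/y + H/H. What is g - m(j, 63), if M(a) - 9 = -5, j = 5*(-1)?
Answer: 42530/63 ≈ 675.08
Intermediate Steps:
j = -5
M(a) = 4 (M(a) = 9 - 5 = 4)
m(H, y) = 1 + H/y (m(H, y) = H/y + 1 = 1 + H/y)
g = 676 (g = (-30 + 4)² = (-26)² = 676)
g - m(j, 63) = 676 - (-5 + 63)/63 = 676 - 58/63 = 42530/63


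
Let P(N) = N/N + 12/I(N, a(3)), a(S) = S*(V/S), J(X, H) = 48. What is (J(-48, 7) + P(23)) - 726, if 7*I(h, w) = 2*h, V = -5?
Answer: -15529/23 ≈ -675.17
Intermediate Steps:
a(S) = -5 (a(S) = S*(-5/S) = -5)
I(h, w) = 2*h/7 (I(h, w) = (2*h)/7 = 2*h/7)
P(N) = 1 + 42/N (P(N) = N/N + 12/((2*N/7)) = 1 + 12*(7/(2*N)) = 1 + 42/N)
(J(-48, 7) + P(23)) - 726 = (48 + (42 + 23)/23) - 726 = (48 + (1/23)*65) - 726 = (48 + 65/23) - 726 = 1169/23 - 726 = -15529/23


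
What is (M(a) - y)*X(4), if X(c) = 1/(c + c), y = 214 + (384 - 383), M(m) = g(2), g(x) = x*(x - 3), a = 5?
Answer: -217/8 ≈ -27.125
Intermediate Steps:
g(x) = x*(-3 + x)
M(m) = -2 (M(m) = 2*(-3 + 2) = 2*(-1) = -2)
y = 215 (y = 214 + 1 = 215)
X(c) = 1/(2*c)
(M(a) - y)*X(4) = (-2 - 1*215)*((1/2)/4) = (-2 - 215)*((1/2)*(1/4)) = -217*1/8 = -217/8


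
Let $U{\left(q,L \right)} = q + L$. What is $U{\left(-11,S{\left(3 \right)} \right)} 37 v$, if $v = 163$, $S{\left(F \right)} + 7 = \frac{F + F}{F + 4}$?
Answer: $- \frac{723720}{7} \approx -1.0339 \cdot 10^{5}$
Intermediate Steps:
$S{\left(F \right)} = -7 + \frac{2 F}{4 + F}$ ($S{\left(F \right)} = -7 + \frac{F + F}{F + 4} = -7 + \frac{2 F}{4 + F}$)
$U{\left(q,L \right)} = L + q$
$U{\left(-11,S{\left(3 \right)} \right)} 37 v = \left(\frac{-28 - 15}{4 + 3} - 11\right) 37 \cdot 163 = \left(\frac{-28 - 15}{7} - 11\right) 37 \cdot 163 = \left(\frac{1}{7} \left(-43\right) - 11\right) 37 \cdot 163 = \left(- \frac{43}{7} - 11\right) 37 \cdot 163 = \left(- \frac{120}{7}\right) 37 \cdot 163 = \left(- \frac{4440}{7}\right) 163 = - \frac{723720}{7}$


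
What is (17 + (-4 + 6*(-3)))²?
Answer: 25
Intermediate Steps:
(17 + (-4 + 6*(-3)))² = (17 + (-4 - 18))² = (17 - 22)² = (-5)² = 25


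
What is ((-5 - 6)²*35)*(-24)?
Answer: -101640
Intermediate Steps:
((-5 - 6)²*35)*(-24) = ((-11)²*35)*(-24) = (121*35)*(-24) = 4235*(-24) = -101640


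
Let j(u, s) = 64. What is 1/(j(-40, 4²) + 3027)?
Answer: 1/3091 ≈ 0.00032352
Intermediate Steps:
1/(j(-40, 4²) + 3027) = 1/(64 + 3027) = 1/3091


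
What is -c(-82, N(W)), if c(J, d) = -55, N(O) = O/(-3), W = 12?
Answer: 55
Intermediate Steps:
N(O) = -O/3 (N(O) = O*(-⅓) = -O/3)
-c(-82, N(W)) = -1*(-55) = 55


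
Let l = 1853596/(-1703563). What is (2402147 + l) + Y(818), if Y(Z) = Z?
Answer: 4093600410699/1703563 ≈ 2.4030e+6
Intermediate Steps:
l = -1853596/1703563 (l = 1853596*(-1/1703563) = -1853596/1703563 ≈ -1.0881)
(2402147 + l) + Y(818) = (2402147 - 1853596/1703563) + 818 = 4092206896165/1703563 + 818 = 4093600410699/1703563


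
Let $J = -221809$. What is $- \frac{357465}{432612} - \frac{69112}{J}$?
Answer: $- \frac{16463424547}{31985745036} \approx -0.51471$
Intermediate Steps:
$- \frac{357465}{432612} - \frac{69112}{J} = - \frac{357465}{432612} - \frac{69112}{-221809} = \left(-357465\right) \frac{1}{432612} - - \frac{69112}{221809} = - \frac{119155}{144204} + \frac{69112}{221809} = - \frac{16463424547}{31985745036}$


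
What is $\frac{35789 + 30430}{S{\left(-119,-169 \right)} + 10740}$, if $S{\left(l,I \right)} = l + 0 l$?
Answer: $\frac{66219}{10621} \approx 6.2347$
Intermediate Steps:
$S{\left(l,I \right)} = l$ ($S{\left(l,I \right)} = l + 0 = l$)
$\frac{35789 + 30430}{S{\left(-119,-169 \right)} + 10740} = \frac{35789 + 30430}{-119 + 10740} = \frac{66219}{10621}$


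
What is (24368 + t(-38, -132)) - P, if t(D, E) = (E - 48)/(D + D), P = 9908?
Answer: 274785/19 ≈ 14462.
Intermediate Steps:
t(D, E) = (-48 + E)/(2*D) (t(D, E) = (-48 + E)/((2*D)) = (-48 + E)*(1/(2*D)) = (-48 + E)/(2*D))
(24368 + t(-38, -132)) - P = (24368 + (½)*(-48 - 132)/(-38)) - 1*9908 = (24368 + (½)*(-1/38)*(-180)) - 9908 = (24368 + 45/19) - 9908 = 463037/19 - 9908 = 274785/19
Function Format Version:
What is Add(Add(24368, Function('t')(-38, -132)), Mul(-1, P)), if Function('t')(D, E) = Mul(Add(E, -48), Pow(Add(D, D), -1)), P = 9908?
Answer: Rational(274785, 19) ≈ 14462.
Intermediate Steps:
Function('t')(D, E) = Mul(Rational(1, 2), Pow(D, -1), Add(-48, E)) (Function('t')(D, E) = Mul(Add(-48, E), Pow(Mul(2, D), -1)) = Mul(Add(-48, E), Mul(Rational(1, 2), Pow(D, -1))) = Mul(Rational(1, 2), Pow(D, -1), Add(-48, E)))
Add(Add(24368, Function('t')(-38, -132)), Mul(-1, P)) = Add(Add(24368, Mul(Rational(1, 2), Pow(-38, -1), Add(-48, -132))), Mul(-1, 9908)) = Add(Add(24368, Mul(Rational(1, 2), Rational(-1, 38), -180)), -9908) = Add(Add(24368, Rational(45, 19)), -9908) = Add(Rational(463037, 19), -9908) = Rational(274785, 19)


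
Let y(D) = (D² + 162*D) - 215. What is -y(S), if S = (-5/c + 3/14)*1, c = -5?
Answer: 3295/196 ≈ 16.811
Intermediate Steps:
S = 17/14 (S = (-5/(-5) + 3/14)*1 = (-5*(-⅕) + 3*(1/14))*1 = (1 + 3/14)*1 = (17/14)*1 = 17/14 ≈ 1.2143)
y(D) = -215 + D² + 162*D
-y(S) = -(-215 + (17/14)² + 162*(17/14)) = -(-215 + 289/196 + 1377/7) = -1*(-3295/196) = 3295/196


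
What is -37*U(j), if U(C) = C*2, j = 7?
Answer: -518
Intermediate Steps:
U(C) = 2*C
-37*U(j) = -74*7 = -37*14 = -518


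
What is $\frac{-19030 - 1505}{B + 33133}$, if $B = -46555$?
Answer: $\frac{6845}{4474} \approx 1.53$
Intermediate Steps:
$\frac{-19030 - 1505}{B + 33133} = \frac{-19030 - 1505}{-46555 + 33133} = - \frac{20535}{-13422} = \left(-20535\right) \left(- \frac{1}{13422}\right) = \frac{6845}{4474}$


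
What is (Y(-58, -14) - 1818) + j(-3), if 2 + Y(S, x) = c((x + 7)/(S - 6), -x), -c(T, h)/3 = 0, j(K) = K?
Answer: -1823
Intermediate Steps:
c(T, h) = 0 (c(T, h) = -3*0 = 0)
Y(S, x) = -2 (Y(S, x) = -2 + 0 = -2)
(Y(-58, -14) - 1818) + j(-3) = (-2 - 1818) - 3 = -1820 - 3 = -1823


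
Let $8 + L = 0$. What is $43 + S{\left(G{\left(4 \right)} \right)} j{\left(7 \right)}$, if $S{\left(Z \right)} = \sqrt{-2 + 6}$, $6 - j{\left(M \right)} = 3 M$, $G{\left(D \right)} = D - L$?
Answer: $13$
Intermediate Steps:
$L = -8$ ($L = -8 + 0 = -8$)
$G{\left(D \right)} = 8 + D$ ($G{\left(D \right)} = D - -8 = D + 8 = 8 + D$)
$j{\left(M \right)} = 6 - 3 M$
$S{\left(Z \right)} = 2$ ($S{\left(Z \right)} = \sqrt{4} = 2$)
$43 + S{\left(G{\left(4 \right)} \right)} j{\left(7 \right)} = 43 + 2 \left(6 - 21\right) = 43 + 2 \left(-15\right) = 43 - 30 = 13$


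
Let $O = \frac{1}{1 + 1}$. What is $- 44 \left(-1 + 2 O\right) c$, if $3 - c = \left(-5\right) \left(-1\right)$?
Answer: $0$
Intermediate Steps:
$c = -2$ ($c = 3 - \left(-5\right) \left(-1\right) = 3 - 5 = -2$)
$O = \frac{1}{2} \approx 0.5$
$- 44 \left(-1 + 2 O\right) c = - 44 \left(-1 + 2 \cdot \frac{1}{2}\right) \left(-2\right) = - 44 \left(-1 + 1\right) \left(-2\right) = \left(-44\right) 0 \left(-2\right) = 0 \left(-2\right) = 0$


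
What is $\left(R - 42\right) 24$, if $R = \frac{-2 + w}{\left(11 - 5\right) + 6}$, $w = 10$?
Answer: $-992$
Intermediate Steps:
$R = \frac{2}{3}$ ($R = \frac{-2 + 10}{\left(11 - 5\right) + 6} = \frac{8}{6 + 6} = \frac{8}{12} = 8 \cdot \frac{1}{12} = \frac{2}{3} \approx 0.66667$)
$\left(R - 42\right) 24 = \left(\frac{2}{3} - 42\right) 24 = \left(- \frac{124}{3}\right) 24 = -992$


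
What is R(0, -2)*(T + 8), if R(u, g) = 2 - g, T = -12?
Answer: -16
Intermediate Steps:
R(0, -2)*(T + 8) = (2 - 1*(-2))*(-12 + 8) = (2 + 2)*(-4) = 4*(-4) = -16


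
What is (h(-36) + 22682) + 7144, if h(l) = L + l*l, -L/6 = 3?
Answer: 31104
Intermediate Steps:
L = -18 (L = -6*3 = -18)
h(l) = -18 + l² (h(l) = -18 + l*l = -18 + l²)
(h(-36) + 22682) + 7144 = ((-18 + (-36)²) + 22682) + 7144 = ((-18 + 1296) + 22682) + 7144 = (1278 + 22682) + 7144 = 23960 + 7144 = 31104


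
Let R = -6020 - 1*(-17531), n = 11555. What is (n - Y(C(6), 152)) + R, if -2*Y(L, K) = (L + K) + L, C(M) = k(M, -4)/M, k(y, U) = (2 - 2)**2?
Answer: 23142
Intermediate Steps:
k(y, U) = 0 (k(y, U) = 0**2 = 0)
R = 11511 (R = -6020 + 17531 = 11511)
C(M) = 0 (C(M) = 0/M = 0)
Y(L, K) = -L - K/2 (Y(L, K) = -((L + K) + L)/2 = -((K + L) + L)/2 = -(K + 2*L)/2 = -L - K/2)
(n - Y(C(6), 152)) + R = (11555 - (-1*0 - 1/2*152)) + 11511 = (11555 - (0 - 76)) + 11511 = (11555 - 1*(-76)) + 11511 = (11555 + 76) + 11511 = 11631 + 11511 = 23142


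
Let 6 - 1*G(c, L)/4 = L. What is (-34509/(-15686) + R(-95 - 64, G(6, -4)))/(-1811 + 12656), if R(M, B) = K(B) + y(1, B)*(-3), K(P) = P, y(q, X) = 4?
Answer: 473717/170114670 ≈ 0.0027847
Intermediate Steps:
G(c, L) = 24 - 4*L
R(M, B) = -12 + B (R(M, B) = B + 4*(-3) = B - 12 = -12 + B)
(-34509/(-15686) + R(-95 - 64, G(6, -4)))/(-1811 + 12656) = (-34509/(-15686) + (-12 + (24 - 4*(-4))))/(-1811 + 12656) = (-34509*(-1/15686) + (-12 + (24 + 16)))/10845 = (34509/15686 + (-12 + 40))*(1/10845) = (34509/15686 + 28)*(1/10845) = (473717/15686)*(1/10845) = 473717/170114670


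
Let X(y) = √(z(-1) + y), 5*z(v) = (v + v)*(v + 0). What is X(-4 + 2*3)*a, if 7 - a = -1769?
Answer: 3552*√15/5 ≈ 2751.4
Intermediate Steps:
z(v) = 2*v²/5 (z(v) = ((v + v)*(v + 0))/5 = ((2*v)*v)/5 = (2*v²)/5 = 2*v²/5)
a = 1776 (a = 7 - 1*(-1769) = 7 + 1769 = 1776)
X(y) = √(⅖ + y) (X(y) = √((⅖)*(-1)² + y) = √((⅖)*1 + y) = √(⅖ + y))
X(-4 + 2*3)*a = (√(10 + 25*(-4 + 2*3))/5)*1776 = (√(10 + 25*(-4 + 6))/5)*1776 = (√(10 + 25*2)/5)*1776 = (√(10 + 50)/5)*1776 = (√60/5)*1776 = ((2*√15)/5)*1776 = (2*√15/5)*1776 = 3552*√15/5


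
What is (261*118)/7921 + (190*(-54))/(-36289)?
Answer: 1198898082/287445169 ≈ 4.1709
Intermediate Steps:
(261*118)/7921 + (190*(-54))/(-36289) = 30798*(1/7921) - 10260*(-1/36289) = 30798/7921 + 10260/36289 = 1198898082/287445169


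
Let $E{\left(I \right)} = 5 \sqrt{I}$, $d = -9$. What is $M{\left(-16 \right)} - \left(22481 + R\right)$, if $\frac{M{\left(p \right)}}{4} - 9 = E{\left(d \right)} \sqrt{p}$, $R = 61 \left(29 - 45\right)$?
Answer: $-21709$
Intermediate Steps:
$R = -976$ ($R = 61 \left(-16\right) = -976$)
$M{\left(p \right)} = 36 + 60 i \sqrt{p}$ ($M{\left(p \right)} = 36 + 4 \cdot 5 \sqrt{-9} \sqrt{p} = 36 + 4 \cdot 5 \cdot 3 i \sqrt{p} = 36 + 4 \cdot 15 i \sqrt{p} = 36 + 60 i \sqrt{p}$)
$M{\left(-16 \right)} - \left(22481 + R\right) = \left(36 + 60 i \sqrt{-16}\right) - \left(22481 - 976\right) = \left(36 + 60 i 4 i\right) - 21505 = \left(36 - 240\right) - 21505 = -204 - 21505 = -21709$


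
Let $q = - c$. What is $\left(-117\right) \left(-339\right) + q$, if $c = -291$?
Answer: $39954$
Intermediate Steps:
$q = 291$ ($q = \left(-1\right) \left(-291\right) = 291$)
$\left(-117\right) \left(-339\right) + q = \left(-117\right) \left(-339\right) + 291 = 39663 + 291 = 39954$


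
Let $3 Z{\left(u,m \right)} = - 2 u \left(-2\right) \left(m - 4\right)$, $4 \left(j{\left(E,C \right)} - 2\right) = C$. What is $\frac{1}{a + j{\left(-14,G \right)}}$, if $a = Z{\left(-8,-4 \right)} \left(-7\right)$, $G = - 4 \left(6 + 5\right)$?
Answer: $- \frac{3}{1819} \approx -0.0016493$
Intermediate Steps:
$G = -44$ ($G = \left(-4\right) 11 = -44$)
$j{\left(E,C \right)} = 2 + \frac{C}{4}$
$Z{\left(u,m \right)} = \frac{4 u \left(-4 + m\right)}{3}$ ($Z{\left(u,m \right)} = \frac{- 2 u \left(-2\right) \left(m - 4\right)}{3} = \frac{4 u \left(-4 + m\right)}{3}$)
$a = - \frac{1792}{3}$ ($a = \frac{4}{3} \left(-8\right) \left(-4 - 4\right) \left(-7\right) = \frac{4}{3} \left(-8\right) \left(-8\right) \left(-7\right) = \frac{256}{3} \left(-7\right) = - \frac{1792}{3} \approx -597.33$)
$\frac{1}{a + j{\left(-14,G \right)}} = \frac{1}{- \frac{1792}{3} + \left(2 + \frac{1}{4} \left(-44\right)\right)} = \frac{1}{- \frac{1792}{3} + \left(2 - 11\right)} = \frac{1}{- \frac{1792}{3} - 9} = \frac{1}{- \frac{1819}{3}} = - \frac{3}{1819}$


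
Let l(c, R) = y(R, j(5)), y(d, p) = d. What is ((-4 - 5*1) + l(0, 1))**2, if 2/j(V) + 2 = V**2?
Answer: 64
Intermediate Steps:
j(V) = 2/(-2 + V**2)
l(c, R) = R
((-4 - 5*1) + l(0, 1))**2 = ((-4 - 5*1) + 1)**2 = ((-4 - 5) + 1)**2 = (-9 + 1)**2 = (-8)**2 = 64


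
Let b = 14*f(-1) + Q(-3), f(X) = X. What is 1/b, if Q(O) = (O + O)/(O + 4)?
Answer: -1/20 ≈ -0.050000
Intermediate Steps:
Q(O) = 2*O/(4 + O) (Q(O) = (2*O)/(4 + O) = 2*O/(4 + O))
b = -20 (b = 14*(-1) + 2*(-3)/(4 - 3) = -14 + 2*(-3)/1 = -14 + 2*(-3)*1 = -14 - 6 = -20)
1/b = 1/(-20) = -1/20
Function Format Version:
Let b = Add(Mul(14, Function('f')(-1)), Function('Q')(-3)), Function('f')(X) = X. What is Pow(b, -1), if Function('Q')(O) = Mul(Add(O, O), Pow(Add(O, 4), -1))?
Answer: Rational(-1, 20) ≈ -0.050000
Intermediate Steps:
Function('Q')(O) = Mul(2, O, Pow(Add(4, O), -1)) (Function('Q')(O) = Mul(Mul(2, O), Pow(Add(4, O), -1)) = Mul(2, O, Pow(Add(4, O), -1)))
b = -20 (b = Add(Mul(14, -1), Mul(2, -3, Pow(Add(4, -3), -1))) = Add(-14, Mul(2, -3, Pow(1, -1))) = Add(-14, Mul(2, -3, 1)) = Add(-14, -6) = -20)
Pow(b, -1) = Pow(-20, -1) = Rational(-1, 20)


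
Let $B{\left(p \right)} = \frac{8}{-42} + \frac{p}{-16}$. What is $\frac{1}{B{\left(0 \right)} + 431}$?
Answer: $\frac{21}{9047} \approx 0.0023212$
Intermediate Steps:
$B{\left(p \right)} = - \frac{4}{21} - \frac{p}{16}$ ($B{\left(p \right)} = 8 \left(- \frac{1}{42}\right) + p \left(- \frac{1}{16}\right) = - \frac{4}{21} - \frac{p}{16}$)
$\frac{1}{B{\left(0 \right)} + 431} = \frac{1}{\left(- \frac{4}{21} - 0\right) + 431} = \frac{1}{\left(- \frac{4}{21} + 0\right) + 431} = \frac{1}{- \frac{4}{21} + 431} = \frac{1}{\frac{9047}{21}} = \frac{21}{9047}$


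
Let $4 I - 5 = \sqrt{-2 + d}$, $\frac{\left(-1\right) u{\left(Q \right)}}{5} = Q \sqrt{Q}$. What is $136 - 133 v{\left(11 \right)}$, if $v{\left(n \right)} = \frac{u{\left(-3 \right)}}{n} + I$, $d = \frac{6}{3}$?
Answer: $- \frac{121}{4} - \frac{1995 i \sqrt{3}}{11} \approx -30.25 - 314.13 i$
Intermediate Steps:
$u{\left(Q \right)} = - 5 Q^{\frac{3}{2}}$ ($u{\left(Q \right)} = - 5 Q \sqrt{Q} = - 5 Q^{\frac{3}{2}}$)
$d = 2$ ($d = 6 \cdot \frac{1}{3} = 2$)
$I = \frac{5}{4}$ ($I = \frac{5}{4} + \frac{\sqrt{-2 + 2}}{4} = \frac{5}{4} + \frac{\sqrt{0}}{4} = \frac{5}{4} + \frac{1}{4} \cdot 0 = \frac{5}{4} + 0 = \frac{5}{4} \approx 1.25$)
$v{\left(n \right)} = \frac{5}{4} + \frac{15 i \sqrt{3}}{n}$ ($v{\left(n \right)} = \frac{\left(-5\right) \left(-3\right)^{\frac{3}{2}}}{n} + \frac{5}{4} = \frac{\left(-5\right) \left(- 3 i \sqrt{3}\right)}{n} + \frac{5}{4} = \frac{15 i \sqrt{3}}{n} + \frac{5}{4} = \frac{5}{4} + \frac{15 i \sqrt{3}}{n}$)
$136 - 133 v{\left(11 \right)} = 136 - 133 \left(\frac{5}{4} + \frac{15 i \sqrt{3}}{11}\right) = 136 - \left(\frac{665}{4} + \frac{1995 i \sqrt{3}}{11}\right) = - \frac{121}{4} - \frac{1995 i \sqrt{3}}{11}$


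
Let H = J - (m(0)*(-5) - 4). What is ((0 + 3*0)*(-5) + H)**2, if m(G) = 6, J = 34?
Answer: 4624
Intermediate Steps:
H = 68 (H = 34 - (6*(-5) - 4) = 34 - (-30 - 4) = 34 - 1*(-34) = 34 + 34 = 68)
((0 + 3*0)*(-5) + H)**2 = ((0 + 3*0)*(-5) + 68)**2 = ((0 + 0)*(-5) + 68)**2 = (0*(-5) + 68)**2 = (0 + 68)**2 = 68**2 = 4624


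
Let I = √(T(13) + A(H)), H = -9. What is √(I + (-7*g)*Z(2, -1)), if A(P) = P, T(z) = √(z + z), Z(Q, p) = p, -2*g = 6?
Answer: √(-21 + √(-9 + √26)) ≈ 0.21526 + 4.5876*I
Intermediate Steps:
g = -3 (g = -½*6 = -3)
T(z) = √2*√z (T(z) = √(2*z) = √2*√z)
I = √(-9 + √26) (I = √(√2*√13 - 9) = √(√26 - 9) = √(-9 + √26) ≈ 1.9751*I)
√(I + (-7*g)*Z(2, -1)) = √(√(-9 + √26) - 7*(-3)*(-1)) = √(√(-9 + √26) + 21*(-1)) = √(√(-9 + √26) - 21) = √(-21 + √(-9 + √26))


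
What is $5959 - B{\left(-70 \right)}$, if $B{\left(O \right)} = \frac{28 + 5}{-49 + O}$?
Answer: $\frac{709154}{119} \approx 5959.3$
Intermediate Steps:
$B{\left(O \right)} = \frac{33}{-49 + O}$
$5959 - B{\left(-70 \right)} = 5959 - \frac{33}{-49 - 70} = 5959 - \frac{33}{-119} = 5959 - 33 \left(- \frac{1}{119}\right) = 5959 - - \frac{33}{119} = 5959 + \frac{33}{119} = \frac{709154}{119}$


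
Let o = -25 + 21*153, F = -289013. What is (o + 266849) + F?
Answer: -18976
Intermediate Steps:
o = 3188 (o = -25 + 3213 = 3188)
(o + 266849) + F = (3188 + 266849) - 289013 = 270037 - 289013 = -18976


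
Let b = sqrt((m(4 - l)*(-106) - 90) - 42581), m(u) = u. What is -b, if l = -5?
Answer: -5*I*sqrt(1745) ≈ -208.87*I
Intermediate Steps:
b = 5*I*sqrt(1745) (b = sqrt(((4 - 1*(-5))*(-106) - 90) - 42581) = sqrt(((4 + 5)*(-106) - 90) - 42581) = sqrt((9*(-106) - 90) - 42581) = sqrt((-954 - 90) - 42581) = sqrt(-1044 - 42581) = sqrt(-43625) = 5*I*sqrt(1745) ≈ 208.87*I)
-b = -5*I*sqrt(1745)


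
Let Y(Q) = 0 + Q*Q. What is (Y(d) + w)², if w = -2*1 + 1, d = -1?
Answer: 0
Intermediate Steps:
Y(Q) = Q² (Y(Q) = 0 + Q² = Q²)
w = -1 (w = -2 + 1 = -1)
(Y(d) + w)² = ((-1)² - 1)² = (1 - 1)² = 0² = 0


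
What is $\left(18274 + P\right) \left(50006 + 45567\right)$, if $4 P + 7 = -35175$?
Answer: $\frac{1811777361}{2} \approx 9.0589 \cdot 10^{8}$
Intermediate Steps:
$P = - \frac{17591}{2}$ ($P = - \frac{7}{4} + \frac{1}{4} \left(-35175\right) = - \frac{7}{4} - \frac{35175}{4} = - \frac{17591}{2} \approx -8795.5$)
$\left(18274 + P\right) \left(50006 + 45567\right) = \left(18274 - \frac{17591}{2}\right) \left(50006 + 45567\right) = \frac{18957}{2} \cdot 95573 = \frac{1811777361}{2}$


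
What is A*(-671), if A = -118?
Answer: 79178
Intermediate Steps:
A*(-671) = -118*(-671) = 79178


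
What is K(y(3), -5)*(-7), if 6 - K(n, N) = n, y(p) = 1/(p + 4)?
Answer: -41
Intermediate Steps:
y(p) = 1/(4 + p)
K(n, N) = 6 - n
K(y(3), -5)*(-7) = (6 - 1/(4 + 3))*(-7) = (6 - 1/7)*(-7) = (6 - 1*⅐)*(-7) = (6 - ⅐)*(-7) = (41/7)*(-7) = -41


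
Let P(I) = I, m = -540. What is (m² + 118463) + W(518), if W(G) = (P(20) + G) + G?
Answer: 411119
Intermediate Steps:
W(G) = 20 + 2*G (W(G) = (20 + G) + G = 20 + 2*G)
(m² + 118463) + W(518) = ((-540)² + 118463) + (20 + 2*518) = (291600 + 118463) + (20 + 1036) = 410063 + 1056 = 411119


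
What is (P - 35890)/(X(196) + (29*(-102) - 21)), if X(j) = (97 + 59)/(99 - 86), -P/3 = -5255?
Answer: 875/129 ≈ 6.7829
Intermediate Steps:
P = 15765 (P = -3*(-5255) = 15765)
X(j) = 12 (X(j) = 156/13 = 156*(1/13) = 12)
(P - 35890)/(X(196) + (29*(-102) - 21)) = (15765 - 35890)/(12 + (29*(-102) - 21)) = -20125/(12 + (-2958 - 21)) = -20125/(12 - 2979) = -20125/(-2967) = -20125*(-1/2967) = 875/129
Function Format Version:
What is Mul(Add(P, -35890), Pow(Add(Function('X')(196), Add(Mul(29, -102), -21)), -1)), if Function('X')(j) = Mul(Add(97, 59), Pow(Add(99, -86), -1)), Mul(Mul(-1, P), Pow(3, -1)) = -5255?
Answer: Rational(875, 129) ≈ 6.7829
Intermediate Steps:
P = 15765 (P = Mul(-3, -5255) = 15765)
Function('X')(j) = 12 (Function('X')(j) = Mul(156, Pow(13, -1)) = Mul(156, Rational(1, 13)) = 12)
Mul(Add(P, -35890), Pow(Add(Function('X')(196), Add(Mul(29, -102), -21)), -1)) = Mul(Add(15765, -35890), Pow(Add(12, Add(Mul(29, -102), -21)), -1)) = Mul(-20125, Pow(Add(12, Add(-2958, -21)), -1)) = Mul(-20125, Pow(Add(12, -2979), -1)) = Mul(-20125, Pow(-2967, -1)) = Mul(-20125, Rational(-1, 2967)) = Rational(875, 129)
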